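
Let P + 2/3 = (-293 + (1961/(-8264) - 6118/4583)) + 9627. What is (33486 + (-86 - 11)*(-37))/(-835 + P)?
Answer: 842505172440/193083349439 ≈ 4.3634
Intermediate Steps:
P = 1060290896755/113621736 (P = -⅔ + ((-293 + (1961/(-8264) - 6118/4583)) + 9627) = -⅔ + ((-293 + (1961*(-1/8264) - 6118*1/4583)) + 9627) = -⅔ + ((-293 + (-1961/8264 - 6118/4583)) + 9627) = -⅔ + ((-293 - 59546415/37873912) + 9627) = -⅔ + (-11156602631/37873912 + 9627) = -⅔ + 353455548193/37873912 = 1060290896755/113621736 ≈ 9331.8)
(33486 + (-86 - 11)*(-37))/(-835 + P) = (33486 + (-86 - 11)*(-37))/(-835 + 1060290896755/113621736) = (33486 - 97*(-37))/(965416747195/113621736) = (33486 + 3589)*(113621736/965416747195) = 37075*(113621736/965416747195) = 842505172440/193083349439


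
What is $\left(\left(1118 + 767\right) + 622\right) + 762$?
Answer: $3269$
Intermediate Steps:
$\left(\left(1118 + 767\right) + 622\right) + 762 = \left(1885 + 622\right) + 762 = 2507 + 762 = 3269$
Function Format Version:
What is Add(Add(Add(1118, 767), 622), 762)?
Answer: 3269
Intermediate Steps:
Add(Add(Add(1118, 767), 622), 762) = Add(Add(1885, 622), 762) = Add(2507, 762) = 3269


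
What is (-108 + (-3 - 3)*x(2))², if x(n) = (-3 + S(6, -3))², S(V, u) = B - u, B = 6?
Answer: 104976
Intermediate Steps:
S(V, u) = 6 - u
x(n) = 36 (x(n) = (-3 + (6 - 1*(-3)))² = (-3 + (6 + 3))² = (-3 + 9)² = 6² = 36)
(-108 + (-3 - 3)*x(2))² = (-108 + (-3 - 3)*36)² = (-108 - 6*36)² = (-108 - 216)² = (-324)² = 104976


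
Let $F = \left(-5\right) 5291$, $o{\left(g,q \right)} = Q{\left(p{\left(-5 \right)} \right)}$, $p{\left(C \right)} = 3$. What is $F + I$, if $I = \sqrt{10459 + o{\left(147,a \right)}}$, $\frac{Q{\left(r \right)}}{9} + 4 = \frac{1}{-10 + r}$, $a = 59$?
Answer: $-26455 + \frac{2 \sqrt{127666}}{7} \approx -26353.0$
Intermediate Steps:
$Q{\left(r \right)} = -36 + \frac{9}{-10 + r}$
$o{\left(g,q \right)} = - \frac{261}{7}$ ($o{\left(g,q \right)} = \frac{9 \left(41 - 12\right)}{-10 + 3} = \frac{9 \left(41 - 12\right)}{-7} = 9 \left(- \frac{1}{7}\right) 29 = - \frac{261}{7}$)
$F = -26455$
$I = \frac{2 \sqrt{127666}}{7}$ ($I = \sqrt{10459 - \frac{261}{7}} = \sqrt{\frac{72952}{7}} = \frac{2 \sqrt{127666}}{7} \approx 102.09$)
$F + I = -26455 + \frac{2 \sqrt{127666}}{7}$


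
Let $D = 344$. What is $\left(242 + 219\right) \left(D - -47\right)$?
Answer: $180251$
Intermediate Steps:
$\left(242 + 219\right) \left(D - -47\right) = \left(242 + 219\right) \left(344 - -47\right) = 461 \left(344 + 47\right) = 461 \cdot 391 = 180251$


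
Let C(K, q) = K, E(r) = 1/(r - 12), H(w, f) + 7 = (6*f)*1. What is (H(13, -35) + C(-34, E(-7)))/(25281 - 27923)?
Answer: 251/2642 ≈ 0.095004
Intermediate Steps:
H(w, f) = -7 + 6*f (H(w, f) = -7 + (6*f)*1 = -7 + 6*f)
E(r) = 1/(-12 + r)
(H(13, -35) + C(-34, E(-7)))/(25281 - 27923) = ((-7 + 6*(-35)) - 34)/(25281 - 27923) = ((-7 - 210) - 34)/(-2642) = (-217 - 34)*(-1/2642) = -251*(-1/2642) = 251/2642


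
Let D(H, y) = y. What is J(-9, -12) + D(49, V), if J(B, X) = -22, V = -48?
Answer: -70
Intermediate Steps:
J(-9, -12) + D(49, V) = -22 - 48 = -70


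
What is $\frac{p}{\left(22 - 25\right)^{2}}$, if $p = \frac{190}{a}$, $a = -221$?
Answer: $- \frac{190}{1989} \approx -0.095525$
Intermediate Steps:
$p = - \frac{190}{221}$ ($p = \frac{190}{-221} = 190 \left(- \frac{1}{221}\right) = - \frac{190}{221} \approx -0.85973$)
$\frac{p}{\left(22 - 25\right)^{2}} = - \frac{190}{221 \left(22 - 25\right)^{2}} = - \frac{190}{221 \left(-3\right)^{2}} = - \frac{190}{221 \cdot 9} = \left(- \frac{190}{221}\right) \frac{1}{9} = - \frac{190}{1989}$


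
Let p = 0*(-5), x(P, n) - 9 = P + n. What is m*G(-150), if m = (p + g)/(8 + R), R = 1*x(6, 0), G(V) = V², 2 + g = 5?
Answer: 67500/23 ≈ 2934.8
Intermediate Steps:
x(P, n) = 9 + P + n (x(P, n) = 9 + (P + n) = 9 + P + n)
g = 3 (g = -2 + 5 = 3)
R = 15 (R = 1*(9 + 6 + 0) = 1*15 = 15)
p = 0
m = 3/23 (m = (0 + 3)/(8 + 15) = 3/23 ≈ 0.13043)
m*G(-150) = (3/23)*(-150)² = (3/23)*22500 = 67500/23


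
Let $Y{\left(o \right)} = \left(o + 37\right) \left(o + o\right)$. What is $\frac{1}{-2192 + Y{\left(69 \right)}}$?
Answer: $\frac{1}{12436} \approx 8.0412 \cdot 10^{-5}$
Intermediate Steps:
$Y{\left(o \right)} = 2 o \left(37 + o\right)$ ($Y{\left(o \right)} = \left(37 + o\right) 2 o = 2 o \left(37 + o\right)$)
$\frac{1}{-2192 + Y{\left(69 \right)}} = \frac{1}{-2192 + 2 \cdot 69 \left(37 + 69\right)} = \frac{1}{-2192 + 2 \cdot 69 \cdot 106} = \frac{1}{-2192 + 14628} = \frac{1}{12436}$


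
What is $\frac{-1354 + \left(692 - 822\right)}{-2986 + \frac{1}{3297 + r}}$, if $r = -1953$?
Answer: $\frac{1994496}{4013183} \approx 0.49699$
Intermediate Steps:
$\frac{-1354 + \left(692 - 822\right)}{-2986 + \frac{1}{3297 + r}} = \frac{-1354 + \left(692 - 822\right)}{-2986 + \frac{1}{3297 - 1953}} = \frac{-1354 - 130}{-2986 + \frac{1}{1344}} = - \frac{1484}{-2986 + \frac{1}{1344}} = - \frac{1484}{- \frac{4013183}{1344}} = \left(-1484\right) \left(- \frac{1344}{4013183}\right) = \frac{1994496}{4013183}$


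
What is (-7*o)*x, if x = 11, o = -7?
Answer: 539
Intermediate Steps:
(-7*o)*x = -7*(-7)*11 = 49*11 = 539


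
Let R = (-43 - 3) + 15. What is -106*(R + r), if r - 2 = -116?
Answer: 15370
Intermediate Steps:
r = -114 (r = 2 - 116 = -114)
R = -31 (R = -46 + 15 = -31)
-106*(R + r) = -106*(-31 - 114) = -106*(-145) = 15370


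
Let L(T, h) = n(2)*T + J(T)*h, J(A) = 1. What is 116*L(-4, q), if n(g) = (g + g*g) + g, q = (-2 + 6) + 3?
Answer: -2900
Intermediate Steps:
q = 7 (q = 4 + 3 = 7)
n(g) = g² + 2*g (n(g) = (g + g²) + g = g² + 2*g)
L(T, h) = h + 8*T (L(T, h) = (2*(2 + 2))*T + 1*h = (2*4)*T + h = 8*T + h = h + 8*T)
116*L(-4, q) = 116*(7 + 8*(-4)) = 116*(7 - 32) = 116*(-25) = -2900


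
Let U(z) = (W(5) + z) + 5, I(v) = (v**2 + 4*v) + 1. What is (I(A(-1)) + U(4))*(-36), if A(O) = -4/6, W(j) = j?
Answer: -460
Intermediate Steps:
A(O) = -2/3 (A(O) = -4*1/6 = -2/3)
I(v) = 1 + v**2 + 4*v
U(z) = 10 + z (U(z) = (5 + z) + 5 = 10 + z)
(I(A(-1)) + U(4))*(-36) = ((1 + (-2/3)**2 + 4*(-2/3)) + (10 + 4))*(-36) = ((1 + 4/9 - 8/3) + 14)*(-36) = (-11/9 + 14)*(-36) = (115/9)*(-36) = -460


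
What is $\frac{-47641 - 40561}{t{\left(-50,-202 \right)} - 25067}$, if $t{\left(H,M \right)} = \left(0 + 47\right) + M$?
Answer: $\frac{44101}{12611} \approx 3.497$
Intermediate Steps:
$t{\left(H,M \right)} = 47 + M$
$\frac{-47641 - 40561}{t{\left(-50,-202 \right)} - 25067} = \frac{-47641 - 40561}{\left(47 - 202\right) - 25067} = - \frac{88202}{-155 - 25067} = - \frac{88202}{-25222} = \left(-88202\right) \left(- \frac{1}{25222}\right) = \frac{44101}{12611}$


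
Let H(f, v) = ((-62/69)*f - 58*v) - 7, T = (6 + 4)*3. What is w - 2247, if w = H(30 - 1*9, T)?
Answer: -92296/23 ≈ -4012.9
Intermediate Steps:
T = 30 (T = 10*3 = 30)
H(f, v) = -7 - 58*v - 62*f/69 (H(f, v) = ((-62*1/69)*f - 58*v) - 7 = (-62*f/69 - 58*v) - 7 = (-58*v - 62*f/69) - 7 = -7 - 58*v - 62*f/69)
w = -40615/23 (w = -7 - 58*30 - 62*(30 - 1*9)/69 = -7 - 1740 - 62*(30 - 9)/69 = -7 - 1740 - 62/69*21 = -7 - 1740 - 434/23 = -40615/23 ≈ -1765.9)
w - 2247 = -40615/23 - 2247 = -92296/23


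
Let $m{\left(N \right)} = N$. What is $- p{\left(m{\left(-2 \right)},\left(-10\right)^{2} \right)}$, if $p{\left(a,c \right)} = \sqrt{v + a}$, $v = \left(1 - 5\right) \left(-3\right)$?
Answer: $- \sqrt{10} \approx -3.1623$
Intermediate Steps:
$v = 12$ ($v = \left(-4\right) \left(-3\right) = 12$)
$p{\left(a,c \right)} = \sqrt{12 + a}$
$- p{\left(m{\left(-2 \right)},\left(-10\right)^{2} \right)} = - \sqrt{12 - 2} = - \sqrt{10}$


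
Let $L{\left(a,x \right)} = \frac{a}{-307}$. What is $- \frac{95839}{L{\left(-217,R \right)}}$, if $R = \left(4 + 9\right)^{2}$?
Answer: $- \frac{29422573}{217} \approx -1.3559 \cdot 10^{5}$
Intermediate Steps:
$R = 169$ ($R = 13^{2} = 169$)
$L{\left(a,x \right)} = - \frac{a}{307}$ ($L{\left(a,x \right)} = a \left(- \frac{1}{307}\right) = - \frac{a}{307}$)
$- \frac{95839}{L{\left(-217,R \right)}} = - \frac{95839}{\left(- \frac{1}{307}\right) \left(-217\right)} = - \frac{95839}{\frac{217}{307}} = \left(-95839\right) \frac{307}{217} = - \frac{29422573}{217}$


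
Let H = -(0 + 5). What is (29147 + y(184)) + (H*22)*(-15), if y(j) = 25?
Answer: 30822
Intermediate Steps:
H = -5 (H = -1*5 = -5)
(29147 + y(184)) + (H*22)*(-15) = (29147 + 25) - 5*22*(-15) = 29172 - 110*(-15) = 29172 + 1650 = 30822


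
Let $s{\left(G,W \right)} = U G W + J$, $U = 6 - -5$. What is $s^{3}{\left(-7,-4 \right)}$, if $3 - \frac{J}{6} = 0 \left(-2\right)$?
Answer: $34645976$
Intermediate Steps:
$U = 11$ ($U = 6 + 5 = 11$)
$J = 18$ ($J = 18 - 6 \cdot 0 \left(-2\right) = 18 - 0 = 18 + 0 = 18$)
$s{\left(G,W \right)} = 18 + 11 G W$ ($s{\left(G,W \right)} = 11 G W + 18 = 18 + 11 G W$)
$s^{3}{\left(-7,-4 \right)} = \left(18 + 11 \left(-7\right) \left(-4\right)\right)^{3} = \left(18 + 308\right)^{3} = 326^{3} = 34645976$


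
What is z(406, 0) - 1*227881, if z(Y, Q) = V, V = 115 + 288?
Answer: -227478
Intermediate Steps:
V = 403
z(Y, Q) = 403
z(406, 0) - 1*227881 = 403 - 1*227881 = 403 - 227881 = -227478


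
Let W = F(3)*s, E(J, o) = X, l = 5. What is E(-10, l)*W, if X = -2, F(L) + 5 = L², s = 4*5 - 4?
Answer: -128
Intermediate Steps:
s = 16 (s = 20 - 4 = 16)
F(L) = -5 + L²
E(J, o) = -2
W = 64 (W = (-5 + 3²)*16 = (-5 + 9)*16 = 4*16 = 64)
E(-10, l)*W = -2*64 = -128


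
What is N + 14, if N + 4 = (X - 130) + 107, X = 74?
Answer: 61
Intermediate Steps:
N = 47 (N = -4 + ((74 - 130) + 107) = -4 + (-56 + 107) = -4 + 51 = 47)
N + 14 = 47 + 14 = 61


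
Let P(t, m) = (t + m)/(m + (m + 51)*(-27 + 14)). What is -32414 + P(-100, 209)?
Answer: -102784903/3171 ≈ -32414.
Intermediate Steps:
P(t, m) = (m + t)/(-663 - 12*m) (P(t, m) = (m + t)/(m + (51 + m)*(-13)) = (m + t)/(m + (-663 - 13*m)) = (m + t)/(-663 - 12*m))
-32414 + P(-100, 209) = -32414 + (-1*209 - 1*(-100))/(3*(221 + 4*209)) = -32414 + (-209 + 100)/(3*(221 + 836)) = -32414 + (⅓)*(-109)/1057 = -32414 + (⅓)*(1/1057)*(-109) = -32414 - 109/3171 = -102784903/3171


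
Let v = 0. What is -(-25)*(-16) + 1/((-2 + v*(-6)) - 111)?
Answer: -45201/113 ≈ -400.01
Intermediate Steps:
-(-25)*(-16) + 1/((-2 + v*(-6)) - 111) = -(-25)*(-16) + 1/((-2 + 0*(-6)) - 111) = -25*16 + 1/((-2 + 0) - 111) = -400 + 1/(-2 - 111) = -400 + 1/(-113) = -400 - 1/113 = -45201/113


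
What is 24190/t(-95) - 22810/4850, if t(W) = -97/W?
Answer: 11487969/485 ≈ 23687.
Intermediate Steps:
24190/t(-95) - 22810/4850 = 24190/((-97/(-95))) - 22810/4850 = 24190/((-97*(-1/95))) - 22810*1/4850 = 24190/(97/95) - 2281/485 = 24190*(95/97) - 2281/485 = 2298050/97 - 2281/485 = 11487969/485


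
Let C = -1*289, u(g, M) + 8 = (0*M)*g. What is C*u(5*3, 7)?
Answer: 2312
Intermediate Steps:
u(g, M) = -8 (u(g, M) = -8 + (0*M)*g = -8 + 0*g = -8 + 0 = -8)
C = -289
C*u(5*3, 7) = -289*(-8) = 2312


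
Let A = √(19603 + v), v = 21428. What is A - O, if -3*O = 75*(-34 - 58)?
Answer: -2300 + 3*√4559 ≈ -2097.4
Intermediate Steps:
O = 2300 (O = -25*(-34 - 58) = -25*(-92) = -⅓*(-6900) = 2300)
A = 3*√4559 (A = √(19603 + 21428) = √41031 = 3*√4559 ≈ 202.56)
A - O = 3*√4559 - 1*2300 = 3*√4559 - 2300 = -2300 + 3*√4559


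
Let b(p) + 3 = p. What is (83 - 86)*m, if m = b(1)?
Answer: 6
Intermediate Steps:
b(p) = -3 + p
m = -2 (m = -3 + 1 = -2)
(83 - 86)*m = (83 - 86)*(-2) = -3*(-2) = 6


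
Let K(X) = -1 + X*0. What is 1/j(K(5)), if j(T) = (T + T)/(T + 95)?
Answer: -47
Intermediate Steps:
K(X) = -1 (K(X) = -1 + 0 = -1)
j(T) = 2*T/(95 + T) (j(T) = (2*T)/(95 + T) = 2*T/(95 + T))
1/j(K(5)) = 1/(2*(-1)/(95 - 1)) = 1/(2*(-1)/94) = 1/(2*(-1)*(1/94)) = 1/(-1/47) = -47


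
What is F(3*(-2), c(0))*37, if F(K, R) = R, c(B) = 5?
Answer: 185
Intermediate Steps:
F(3*(-2), c(0))*37 = 5*37 = 185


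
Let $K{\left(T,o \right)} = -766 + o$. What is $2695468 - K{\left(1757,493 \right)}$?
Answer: $2695741$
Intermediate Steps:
$2695468 - K{\left(1757,493 \right)} = 2695468 - \left(-766 + 493\right) = 2695468 - -273 = 2695468 + 273 = 2695741$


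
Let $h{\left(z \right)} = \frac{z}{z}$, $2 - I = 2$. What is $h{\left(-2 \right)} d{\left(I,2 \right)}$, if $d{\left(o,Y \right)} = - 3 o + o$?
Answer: $0$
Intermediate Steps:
$I = 0$ ($I = 2 - 2 = 0$)
$h{\left(z \right)} = 1$
$d{\left(o,Y \right)} = - 2 o$
$h{\left(-2 \right)} d{\left(I,2 \right)} = 1 \left(\left(-2\right) 0\right) = 1 \cdot 0 = 0$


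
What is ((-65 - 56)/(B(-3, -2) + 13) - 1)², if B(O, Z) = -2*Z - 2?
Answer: 18496/225 ≈ 82.204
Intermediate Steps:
B(O, Z) = -2 - 2*Z
((-65 - 56)/(B(-3, -2) + 13) - 1)² = ((-65 - 56)/((-2 - 2*(-2)) + 13) - 1)² = (-121/((-2 + 4) + 13) - 1)² = (-121/(2 + 13) - 1)² = (-121/15 - 1)² = (-136/15)² = 18496/225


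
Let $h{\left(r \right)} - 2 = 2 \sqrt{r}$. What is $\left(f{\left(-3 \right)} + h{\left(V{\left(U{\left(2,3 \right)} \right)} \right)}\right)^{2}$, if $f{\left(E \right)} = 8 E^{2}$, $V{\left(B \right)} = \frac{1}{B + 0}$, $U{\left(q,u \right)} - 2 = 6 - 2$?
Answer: $\frac{\left(222 + \sqrt{6}\right)^{2}}{9} \approx 5597.5$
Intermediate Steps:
$U{\left(q,u \right)} = 6$ ($U{\left(q,u \right)} = 2 + \left(6 - 2\right) = 2 + 4 = 6$)
$V{\left(B \right)} = \frac{1}{B}$
$h{\left(r \right)} = 2 + 2 \sqrt{r}$
$\left(f{\left(-3 \right)} + h{\left(V{\left(U{\left(2,3 \right)} \right)} \right)}\right)^{2} = \left(8 \left(-3\right)^{2} + \left(2 + 2 \sqrt{\frac{1}{6}}\right)\right)^{2} = \left(8 \cdot 9 + \left(2 + \frac{2}{\sqrt{6}}\right)\right)^{2} = \left(72 + \left(2 + 2 \frac{\sqrt{6}}{6}\right)\right)^{2} = \left(72 + \left(2 + \frac{\sqrt{6}}{3}\right)\right)^{2} = \left(74 + \frac{\sqrt{6}}{3}\right)^{2}$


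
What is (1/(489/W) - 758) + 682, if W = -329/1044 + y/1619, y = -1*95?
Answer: -62816562535/826525404 ≈ -76.001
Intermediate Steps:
y = -95
W = -631831/1690236 (W = -329/1044 - 95/1619 = -631831/1690236 ≈ -0.37381)
(1/(489/W) - 758) + 682 = (1/(489/(-631831/1690236)) - 758) + 682 = (1/(489*(-1690236/631831)) - 758) + 682 = (1/(-826525404/631831) - 758) + 682 = (-631831/826525404 - 758) + 682 = -626506888063/826525404 + 682 = -62816562535/826525404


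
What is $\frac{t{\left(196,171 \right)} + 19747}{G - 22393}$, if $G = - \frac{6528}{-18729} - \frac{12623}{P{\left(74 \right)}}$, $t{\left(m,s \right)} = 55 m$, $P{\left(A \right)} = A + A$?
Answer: $- \frac{28205849028}{20768809193} \approx -1.3581$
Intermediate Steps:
$P{\left(A \right)} = 2 A$
$G = - \frac{78483341}{923964}$ ($G = - \frac{6528}{-18729} - \frac{12623}{2 \cdot 74} = \left(-6528\right) \left(- \frac{1}{18729}\right) - \frac{12623}{148} = \frac{2176}{6243} - \frac{12623}{148} = - \frac{78483341}{923964} \approx -84.942$)
$\frac{t{\left(196,171 \right)} + 19747}{G - 22393} = \frac{55 \cdot 196 + 19747}{- \frac{78483341}{923964} - 22393} = \frac{10780 + 19747}{- \frac{20768809193}{923964}} = 30527 \left(- \frac{923964}{20768809193}\right) = - \frac{28205849028}{20768809193}$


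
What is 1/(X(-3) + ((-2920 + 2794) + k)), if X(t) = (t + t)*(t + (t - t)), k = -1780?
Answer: -1/1888 ≈ -0.00052966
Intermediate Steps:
X(t) = 2*t² (X(t) = (2*t)*(t + 0) = (2*t)*t = 2*t²)
1/(X(-3) + ((-2920 + 2794) + k)) = 1/(2*(-3)² + ((-2920 + 2794) - 1780)) = 1/(2*9 + (-126 - 1780)) = 1/(18 - 1906) = 1/(-1888) = -1/1888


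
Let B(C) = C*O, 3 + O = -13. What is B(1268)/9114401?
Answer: -20288/9114401 ≈ -0.0022259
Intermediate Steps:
O = -16 (O = -3 - 13 = -16)
B(C) = -16*C (B(C) = C*(-16) = -16*C)
B(1268)/9114401 = -16*1268/9114401 = -20288*1/9114401 = -20288/9114401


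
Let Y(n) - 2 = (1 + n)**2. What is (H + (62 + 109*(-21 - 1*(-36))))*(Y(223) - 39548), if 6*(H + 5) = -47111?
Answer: -196437085/3 ≈ -6.5479e+7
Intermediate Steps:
H = -47141/6 (H = -5 + (1/6)*(-47111) = -5 - 47111/6 = -47141/6 ≈ -7856.8)
Y(n) = 2 + (1 + n)**2
(H + (62 + 109*(-21 - 1*(-36))))*(Y(223) - 39548) = (-47141/6 + (62 + 109*(-21 - 1*(-36))))*((2 + (1 + 223)**2) - 39548) = (-47141/6 + (62 + 109*(-21 + 36)))*((2 + 224**2) - 39548) = (-47141/6 + (62 + 109*15))*((2 + 50176) - 39548) = (-47141/6 + (62 + 1635))*(50178 - 39548) = (-47141/6 + 1697)*10630 = -36959/6*10630 = -196437085/3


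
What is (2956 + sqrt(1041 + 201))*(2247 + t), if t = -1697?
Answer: 1625800 + 1650*sqrt(138) ≈ 1.6452e+6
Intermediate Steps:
(2956 + sqrt(1041 + 201))*(2247 + t) = (2956 + sqrt(1041 + 201))*(2247 - 1697) = (2956 + sqrt(1242))*550 = (2956 + 3*sqrt(138))*550 = 1625800 + 1650*sqrt(138)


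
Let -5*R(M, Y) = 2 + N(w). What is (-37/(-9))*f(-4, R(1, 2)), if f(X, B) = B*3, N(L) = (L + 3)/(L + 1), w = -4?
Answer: -259/45 ≈ -5.7556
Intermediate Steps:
N(L) = (3 + L)/(1 + L)
R(M, Y) = -7/15 (R(M, Y) = -(2 + (3 - 4)/(1 - 4))/5 = -(2 - 1/(-3))/5 = -(2 - ⅓*(-1))/5 = -(2 + ⅓)/5 = -⅕*7/3 = -7/15)
f(X, B) = 3*B
(-37/(-9))*f(-4, R(1, 2)) = (-37/(-9))*(3*(-7/15)) = -37*(-⅑)*(-7/5) = (37/9)*(-7/5) = -259/45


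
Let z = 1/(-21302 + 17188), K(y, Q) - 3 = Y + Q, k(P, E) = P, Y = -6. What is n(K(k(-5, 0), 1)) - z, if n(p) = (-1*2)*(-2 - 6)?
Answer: 65825/4114 ≈ 16.000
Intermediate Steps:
K(y, Q) = -3 + Q (K(y, Q) = 3 + (-6 + Q) = -3 + Q)
z = -1/4114 (z = 1/(-4114) = -1/4114 ≈ -0.00024307)
n(p) = 16 (n(p) = -2*(-8) = 16)
n(K(k(-5, 0), 1)) - z = 16 - 1*(-1/4114) = 16 + 1/4114 = 65825/4114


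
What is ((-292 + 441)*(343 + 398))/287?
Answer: 110409/287 ≈ 384.70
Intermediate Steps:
((-292 + 441)*(343 + 398))/287 = (149*741)*(1/287) = 110409*(1/287) = 110409/287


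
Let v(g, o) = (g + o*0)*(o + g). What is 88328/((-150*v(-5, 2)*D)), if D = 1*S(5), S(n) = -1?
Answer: 44164/1125 ≈ 39.257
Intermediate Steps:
D = -1 (D = 1*(-1) = -1)
v(g, o) = g*(g + o) (v(g, o) = (g + 0)*(g + o) = g*(g + o))
88328/((-150*v(-5, 2)*D)) = 88328/((-150*(-5*(-5 + 2))*(-1))) = 88328/((-150*(-5*(-3))*(-1))) = 88328/((-2250*(-1))) = 88328/((-150*(-15))) = 88328/2250 = 88328*(1/2250) = 44164/1125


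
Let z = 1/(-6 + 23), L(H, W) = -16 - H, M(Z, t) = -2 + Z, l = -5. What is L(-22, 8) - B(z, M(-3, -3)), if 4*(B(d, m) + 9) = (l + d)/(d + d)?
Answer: 51/2 ≈ 25.500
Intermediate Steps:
z = 1/17 ≈ 0.058824
B(d, m) = -9 + (-5 + d)/(8*d) (B(d, m) = -9 + ((-5 + d)/(d + d))/4 = -9 + ((-5 + d)/((2*d)))/4 = -9 + ((-5 + d)*(1/(2*d)))/4 = -9 + ((-5 + d)/(2*d))/4 = -9 + (-5 + d)/(8*d))
L(-22, 8) - B(z, M(-3, -3)) = (-16 - 1*(-22)) - (-5 - 71*1/17)/(8*1/17) = (-16 + 22) - 17*(-5 - 71/17)/8 = 6 - 17*(-156)/(8*17) = 6 - 1*(-39/2) = 6 + 39/2 = 51/2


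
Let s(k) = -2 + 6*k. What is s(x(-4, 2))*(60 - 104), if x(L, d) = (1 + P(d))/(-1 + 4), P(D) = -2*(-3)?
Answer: -528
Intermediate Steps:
P(D) = 6
x(L, d) = 7/3 (x(L, d) = (1 + 6)/(-1 + 4) = 7/3)
s(x(-4, 2))*(60 - 104) = (-2 + 6*(7/3))*(60 - 104) = (-2 + 14)*(-44) = 12*(-44) = -528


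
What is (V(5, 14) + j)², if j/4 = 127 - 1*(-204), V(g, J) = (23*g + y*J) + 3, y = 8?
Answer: 2414916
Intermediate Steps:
V(g, J) = 3 + 8*J + 23*g (V(g, J) = (23*g + 8*J) + 3 = (8*J + 23*g) + 3 = 3 + 8*J + 23*g)
j = 1324 (j = 4*(127 - 1*(-204)) = 4*(127 + 204) = 4*331 = 1324)
(V(5, 14) + j)² = ((3 + 8*14 + 23*5) + 1324)² = ((3 + 112 + 115) + 1324)² = (230 + 1324)² = 1554² = 2414916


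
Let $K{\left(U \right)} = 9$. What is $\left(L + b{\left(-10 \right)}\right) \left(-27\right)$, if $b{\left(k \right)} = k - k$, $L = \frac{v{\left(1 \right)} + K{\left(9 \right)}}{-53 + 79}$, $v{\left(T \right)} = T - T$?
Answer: $- \frac{243}{26} \approx -9.3462$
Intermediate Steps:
$v{\left(T \right)} = 0$
$L = \frac{9}{26}$ ($L = \frac{0 + 9}{-53 + 79} = \frac{9}{26} \approx 0.34615$)
$b{\left(k \right)} = 0$
$\left(L + b{\left(-10 \right)}\right) \left(-27\right) = \left(\frac{9}{26} + 0\right) \left(-27\right) = \frac{9}{26} \left(-27\right) = - \frac{243}{26}$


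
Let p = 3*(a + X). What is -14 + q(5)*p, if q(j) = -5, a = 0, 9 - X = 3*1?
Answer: -104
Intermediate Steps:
X = 6 (X = 9 - 3 = 6)
p = 18 (p = 3*(0 + 6) = 3*6 = 18)
-14 + q(5)*p = -14 - 5*18 = -14 - 90 = -104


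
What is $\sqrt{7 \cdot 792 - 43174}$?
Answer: $i \sqrt{37630} \approx 193.98 i$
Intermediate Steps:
$\sqrt{7 \cdot 792 - 43174} = \sqrt{5544 - 43174} = \sqrt{-37630} = i \sqrt{37630}$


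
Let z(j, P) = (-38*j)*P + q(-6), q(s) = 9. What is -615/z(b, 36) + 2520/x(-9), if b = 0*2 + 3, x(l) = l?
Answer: -76399/273 ≈ -279.85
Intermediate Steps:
b = 3 (b = 0 + 3 = 3)
z(j, P) = 9 - 38*P*j (z(j, P) = (-38*j)*P + 9 = -38*P*j + 9 = 9 - 38*P*j)
-615/z(b, 36) + 2520/x(-9) = -615/(9 - 38*36*3) + 2520/(-9) = -615/(9 - 4104) + 2520*(-⅑) = -615/(-4095) - 280 = -615*(-1/4095) - 280 = 41/273 - 280 = -76399/273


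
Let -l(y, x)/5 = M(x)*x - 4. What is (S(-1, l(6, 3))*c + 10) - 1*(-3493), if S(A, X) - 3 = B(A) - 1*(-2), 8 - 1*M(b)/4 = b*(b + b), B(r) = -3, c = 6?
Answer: 3515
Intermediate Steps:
M(b) = 32 - 8*b**2 (M(b) = 32 - 4*b*(b + b) = 32 - 4*b*2*b = 32 - 8*b**2)
l(y, x) = 20 - 5*x*(32 - 8*x**2) (l(y, x) = -5*((32 - 8*x**2)*x - 4) = -5*(x*(32 - 8*x**2) - 4) = -5*(-4 + x*(32 - 8*x**2)) = 20 - 5*x*(32 - 8*x**2))
S(A, X) = 2 (S(A, X) = 3 + (-3 - 1*(-2)) = 3 + (-3 + 2) = 3 - 1 = 2)
(S(-1, l(6, 3))*c + 10) - 1*(-3493) = (2*6 + 10) - 1*(-3493) = (12 + 10) + 3493 = 22 + 3493 = 3515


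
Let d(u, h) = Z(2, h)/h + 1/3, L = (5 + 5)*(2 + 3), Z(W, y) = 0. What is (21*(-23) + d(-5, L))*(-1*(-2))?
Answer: -2896/3 ≈ -965.33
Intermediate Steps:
L = 50 (L = 10*5 = 50)
d(u, h) = ⅓ (d(u, h) = 0/h + 1/3 = 0 + 1*(⅓) = 0 + ⅓ = ⅓)
(21*(-23) + d(-5, L))*(-1*(-2)) = (21*(-23) + ⅓)*(-1*(-2)) = (-483 + ⅓)*2 = -1448/3*2 = -2896/3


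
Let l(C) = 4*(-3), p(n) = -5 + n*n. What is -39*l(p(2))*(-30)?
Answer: -14040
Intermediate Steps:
p(n) = -5 + n**2
l(C) = -12
-39*l(p(2))*(-30) = -39*(-12)*(-30) = 468*(-30) = -14040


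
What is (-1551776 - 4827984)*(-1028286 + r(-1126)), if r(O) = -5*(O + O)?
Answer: 6488381793760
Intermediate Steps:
r(O) = -10*O
(-1551776 - 4827984)*(-1028286 + r(-1126)) = (-1551776 - 4827984)*(-1028286 - 10*(-1126)) = -6379760*(-1028286 + 11260) = -6379760*(-1017026) = 6488381793760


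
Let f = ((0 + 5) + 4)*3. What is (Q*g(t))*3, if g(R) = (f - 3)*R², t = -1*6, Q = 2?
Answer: 5184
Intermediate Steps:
f = 27 (f = (5 + 4)*3 = 9*3 = 27)
t = -6
g(R) = 24*R² (g(R) = (27 - 3)*R² = 24*R²)
(Q*g(t))*3 = (2*(24*(-6)²))*3 = (2*(24*36))*3 = (2*864)*3 = 1728*3 = 5184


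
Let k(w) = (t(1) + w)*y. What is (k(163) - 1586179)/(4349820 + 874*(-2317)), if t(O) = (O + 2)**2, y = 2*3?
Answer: -1585147/2324762 ≈ -0.68185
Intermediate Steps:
y = 6
t(O) = (2 + O)**2
k(w) = 54 + 6*w (k(w) = ((2 + 1)**2 + w)*6 = (3**2 + w)*6 = (9 + w)*6 = 54 + 6*w)
(k(163) - 1586179)/(4349820 + 874*(-2317)) = ((54 + 6*163) - 1586179)/(4349820 + 874*(-2317)) = ((54 + 978) - 1586179)/(4349820 - 2025058) = (1032 - 1586179)/2324762 = -1585147*1/2324762 = -1585147/2324762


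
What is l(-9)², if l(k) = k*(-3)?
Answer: 729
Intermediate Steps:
l(k) = -3*k
l(-9)² = (-3*(-9))² = 27² = 729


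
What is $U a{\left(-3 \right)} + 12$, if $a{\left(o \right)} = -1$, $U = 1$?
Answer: $11$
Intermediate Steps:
$U a{\left(-3 \right)} + 12 = 1 \left(-1\right) + 12 = -1 + 12 = 11$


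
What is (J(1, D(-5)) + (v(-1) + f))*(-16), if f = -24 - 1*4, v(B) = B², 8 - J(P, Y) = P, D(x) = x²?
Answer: 320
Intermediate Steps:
J(P, Y) = 8 - P
f = -28 (f = -24 - 4 = -28)
(J(1, D(-5)) + (v(-1) + f))*(-16) = ((8 - 1*1) + ((-1)² - 28))*(-16) = ((8 - 1) + (1 - 28))*(-16) = (7 - 27)*(-16) = -20*(-16) = 320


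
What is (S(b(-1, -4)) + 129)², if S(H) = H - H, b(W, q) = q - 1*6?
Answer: 16641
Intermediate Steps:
b(W, q) = -6 + q (b(W, q) = q - 6 = -6 + q)
S(H) = 0
(S(b(-1, -4)) + 129)² = (0 + 129)² = 129² = 16641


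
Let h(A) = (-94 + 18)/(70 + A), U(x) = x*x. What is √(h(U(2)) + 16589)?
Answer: 3*√2523215/37 ≈ 128.79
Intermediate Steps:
U(x) = x²
h(A) = -76/(70 + A)
√(h(U(2)) + 16589) = √(-76/(70 + 2²) + 16589) = √(-76/(70 + 4) + 16589) = √(-76/74 + 16589) = √(-76*1/74 + 16589) = √(-38/37 + 16589) = √(613755/37) = 3*√2523215/37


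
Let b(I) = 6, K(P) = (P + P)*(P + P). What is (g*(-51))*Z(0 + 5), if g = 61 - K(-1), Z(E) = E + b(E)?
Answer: -31977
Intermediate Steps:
K(P) = 4*P**2 (K(P) = (2*P)*(2*P) = 4*P**2)
Z(E) = 6 + E (Z(E) = E + 6 = 6 + E)
g = 57 (g = 61 - 4*(-1)**2 = 61 - 4 = 57)
(g*(-51))*Z(0 + 5) = (57*(-51))*(6 + (0 + 5)) = -2907*(6 + 5) = -2907*11 = -31977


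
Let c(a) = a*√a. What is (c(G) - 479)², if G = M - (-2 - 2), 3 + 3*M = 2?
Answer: 6196238/27 - 10538*√33/9 ≈ 2.2276e+5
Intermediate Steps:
M = -⅓ (M = -1 + (⅓)*2 = -1 + ⅔ = -⅓ ≈ -0.33333)
G = 11/3 (G = -⅓ - (-2 - 2) = -⅓ - 1*(-4) = -⅓ + 4 = 11/3 ≈ 3.6667)
c(a) = a^(3/2)
(c(G) - 479)² = ((11/3)^(3/2) - 479)² = (11*√33/9 - 479)² = (-479 + 11*√33/9)²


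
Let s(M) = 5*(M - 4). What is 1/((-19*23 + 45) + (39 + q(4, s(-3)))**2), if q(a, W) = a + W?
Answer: -1/328 ≈ -0.0030488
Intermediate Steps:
s(M) = -20 + 5*M (s(M) = 5*(-4 + M) = -20 + 5*M)
q(a, W) = W + a
1/((-19*23 + 45) + (39 + q(4, s(-3)))**2) = 1/((-19*23 + 45) + (39 + ((-20 + 5*(-3)) + 4))**2) = 1/((-437 + 45) + (39 + ((-20 - 15) + 4))**2) = 1/(-392 + (39 + (-35 + 4))**2) = 1/(-392 + (39 - 31)**2) = 1/(-392 + 8**2) = 1/(-392 + 64) = 1/(-328) = -1/328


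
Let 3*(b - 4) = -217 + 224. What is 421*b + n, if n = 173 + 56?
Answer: 8686/3 ≈ 2895.3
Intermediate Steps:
n = 229
b = 19/3 (b = 4 + (-217 + 224)/3 = 4 + (⅓)*7 = 4 + 7/3 = 19/3 ≈ 6.3333)
421*b + n = 421*(19/3) + 229 = 7999/3 + 229 = 8686/3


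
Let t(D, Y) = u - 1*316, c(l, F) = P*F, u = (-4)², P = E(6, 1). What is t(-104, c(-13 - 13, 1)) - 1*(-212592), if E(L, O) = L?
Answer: 212292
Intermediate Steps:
P = 6
u = 16
c(l, F) = 6*F
t(D, Y) = -300 (t(D, Y) = 16 - 1*316 = 16 - 316 = -300)
t(-104, c(-13 - 13, 1)) - 1*(-212592) = -300 - 1*(-212592) = -300 + 212592 = 212292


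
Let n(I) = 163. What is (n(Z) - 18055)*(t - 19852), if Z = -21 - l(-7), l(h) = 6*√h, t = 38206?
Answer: -328389768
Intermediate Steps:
Z = -21 - 6*I*√7 (Z = -21 - 6*√(-7) = -21 - 6*I*√7 ≈ -21.0 - 15.875*I)
(n(Z) - 18055)*(t - 19852) = (163 - 18055)*(38206 - 19852) = -17892*18354 = -328389768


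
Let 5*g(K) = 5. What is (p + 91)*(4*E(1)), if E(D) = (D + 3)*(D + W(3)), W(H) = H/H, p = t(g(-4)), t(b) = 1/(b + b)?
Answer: 2928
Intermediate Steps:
g(K) = 1 (g(K) = (⅕)*5 = 1)
t(b) = 1/(2*b)
p = ½ (p = (½)/1 = (½)*1 = ½ ≈ 0.50000)
W(H) = 1
E(D) = (1 + D)*(3 + D) (E(D) = (D + 3)*(D + 1) = (3 + D)*(1 + D) = (1 + D)*(3 + D))
(p + 91)*(4*E(1)) = (½ + 91)*(4*(3 + 1² + 4*1)) = 183*(4*(3 + 1 + 4))/2 = 183*(4*8)/2 = (183/2)*32 = 2928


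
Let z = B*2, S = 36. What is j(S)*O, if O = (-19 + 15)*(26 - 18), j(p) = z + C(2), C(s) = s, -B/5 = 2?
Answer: 576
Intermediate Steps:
B = -10 (B = -5*2 = -10)
z = -20 (z = -10*2 = -20)
j(p) = -18 (j(p) = -20 + 2 = -18)
O = -32 (O = -4*8 = -32)
j(S)*O = -18*(-32) = 576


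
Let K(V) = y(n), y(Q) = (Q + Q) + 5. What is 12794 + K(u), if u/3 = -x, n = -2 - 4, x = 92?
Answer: 12787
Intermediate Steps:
n = -6
u = -276 (u = 3*(-1*92) = 3*(-92) = -276)
y(Q) = 5 + 2*Q (y(Q) = 2*Q + 5 = 5 + 2*Q)
K(V) = -7 (K(V) = 5 + 2*(-6) = 5 - 12 = -7)
12794 + K(u) = 12794 - 7 = 12787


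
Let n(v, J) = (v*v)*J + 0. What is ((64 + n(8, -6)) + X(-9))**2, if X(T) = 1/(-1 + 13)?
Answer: 14737921/144 ≈ 1.0235e+5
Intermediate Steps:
n(v, J) = J*v**2 (n(v, J) = v**2*J + 0 = J*v**2 + 0 = J*v**2)
X(T) = 1/12
((64 + n(8, -6)) + X(-9))**2 = ((64 - 6*8**2) + 1/12)**2 = ((64 - 6*64) + 1/12)**2 = ((64 - 384) + 1/12)**2 = (-320 + 1/12)**2 = (-3839/12)**2 = 14737921/144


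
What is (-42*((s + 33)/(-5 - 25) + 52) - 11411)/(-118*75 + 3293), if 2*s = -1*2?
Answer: 67751/27785 ≈ 2.4384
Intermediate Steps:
s = -1 (s = (-1*2)/2 = (½)*(-2) = -1)
(-42*((s + 33)/(-5 - 25) + 52) - 11411)/(-118*75 + 3293) = (-42*((-1 + 33)/(-5 - 25) + 52) - 11411)/(-118*75 + 3293) = (-42*(32/(-30) + 52) - 11411)/(-8850 + 3293) = (-42*(32*(-1/30) + 52) - 11411)/(-5557) = (-42*(-16/15 + 52) - 11411)*(-1/5557) = (-42*764/15 - 11411)*(-1/5557) = (-10696/5 - 11411)*(-1/5557) = -67751/5*(-1/5557) = 67751/27785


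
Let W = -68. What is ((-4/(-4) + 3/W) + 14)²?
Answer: 1034289/4624 ≈ 223.68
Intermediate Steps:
((-4/(-4) + 3/W) + 14)² = ((-4/(-4) + 3/(-68)) + 14)² = ((-4*(-¼) + 3*(-1/68)) + 14)² = ((1 - 3/68) + 14)² = (65/68 + 14)² = (1017/68)² = 1034289/4624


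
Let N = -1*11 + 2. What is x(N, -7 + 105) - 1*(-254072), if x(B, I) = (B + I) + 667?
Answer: 254828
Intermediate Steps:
N = -9 (N = -11 + 2 = -9)
x(B, I) = 667 + B + I
x(N, -7 + 105) - 1*(-254072) = (667 - 9 + (-7 + 105)) - 1*(-254072) = (667 - 9 + 98) + 254072 = 756 + 254072 = 254828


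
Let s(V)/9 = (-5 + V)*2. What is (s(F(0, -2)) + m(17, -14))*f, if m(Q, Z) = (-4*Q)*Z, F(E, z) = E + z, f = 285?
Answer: 235410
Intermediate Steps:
s(V) = -90 + 18*V (s(V) = 9*((-5 + V)*2) = 9*(-10 + 2*V) = -90 + 18*V)
m(Q, Z) = -4*Q*Z
(s(F(0, -2)) + m(17, -14))*f = ((-90 + 18*(0 - 2)) - 4*17*(-14))*285 = ((-90 + 18*(-2)) + 952)*285 = ((-90 - 36) + 952)*285 = (-126 + 952)*285 = 826*285 = 235410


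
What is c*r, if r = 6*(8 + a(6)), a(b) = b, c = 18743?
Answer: 1574412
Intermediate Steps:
r = 84 (r = 6*(8 + 6) = 6*14 = 84)
c*r = 18743*84 = 1574412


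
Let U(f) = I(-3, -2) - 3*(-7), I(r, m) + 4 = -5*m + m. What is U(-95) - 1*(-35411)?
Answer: 35436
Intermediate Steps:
I(r, m) = -4 - 4*m (I(r, m) = -4 + (-5*m + m) = -4 - 4*m)
U(f) = 25 (U(f) = (-4 - 4*(-2)) - 3*(-7) = (-4 + 8) + 21 = 4 + 21 = 25)
U(-95) - 1*(-35411) = 25 - 1*(-35411) = 25 + 35411 = 35436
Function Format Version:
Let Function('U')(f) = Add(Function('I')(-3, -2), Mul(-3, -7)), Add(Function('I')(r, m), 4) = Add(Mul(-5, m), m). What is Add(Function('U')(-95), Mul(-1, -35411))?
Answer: 35436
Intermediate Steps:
Function('I')(r, m) = Add(-4, Mul(-4, m)) (Function('I')(r, m) = Add(-4, Add(Mul(-5, m), m)) = Add(-4, Mul(-4, m)))
Function('U')(f) = 25 (Function('U')(f) = Add(Add(-4, Mul(-4, -2)), Mul(-3, -7)) = Add(Add(-4, 8), 21) = Add(4, 21) = 25)
Add(Function('U')(-95), Mul(-1, -35411)) = Add(25, Mul(-1, -35411)) = Add(25, 35411) = 35436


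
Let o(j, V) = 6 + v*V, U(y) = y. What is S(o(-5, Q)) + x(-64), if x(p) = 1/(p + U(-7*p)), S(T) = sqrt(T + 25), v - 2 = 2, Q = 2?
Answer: 1/384 + sqrt(39) ≈ 6.2476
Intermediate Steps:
v = 4 (v = 2 + 2 = 4)
o(j, V) = 6 + 4*V
S(T) = sqrt(25 + T)
x(p) = -1/(6*p) (x(p) = 1/(p - 7*p) = 1/(-6*p) = -1/(6*p))
S(o(-5, Q)) + x(-64) = sqrt(25 + (6 + 4*2)) - 1/6/(-64) = sqrt(25 + (6 + 8)) - 1/6*(-1/64) = sqrt(25 + 14) + 1/384 = sqrt(39) + 1/384 = 1/384 + sqrt(39)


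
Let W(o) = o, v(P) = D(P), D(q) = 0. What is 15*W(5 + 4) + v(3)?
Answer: 135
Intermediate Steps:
v(P) = 0
15*W(5 + 4) + v(3) = 15*(5 + 4) + 0 = 15*9 + 0 = 135 + 0 = 135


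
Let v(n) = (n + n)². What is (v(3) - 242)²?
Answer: 42436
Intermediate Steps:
v(n) = 4*n² (v(n) = (2*n)² = 4*n²)
(v(3) - 242)² = (4*3² - 242)² = (4*9 - 242)² = (36 - 242)² = (-206)² = 42436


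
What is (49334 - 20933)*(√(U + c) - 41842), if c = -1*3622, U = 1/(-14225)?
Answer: -1188354642 + 28401*I*√29316559119/2845 ≈ -1.1884e+9 + 1.7093e+6*I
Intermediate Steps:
U = -1/14225 ≈ -7.0299e-5
c = -3622
(49334 - 20933)*(√(U + c) - 41842) = (49334 - 20933)*(√(-1/14225 - 3622) - 41842) = 28401*(√(-51522951/14225) - 41842) = 28401*(I*√29316559119/2845 - 41842) = 28401*(-41842 + I*√29316559119/2845) = -1188354642 + 28401*I*√29316559119/2845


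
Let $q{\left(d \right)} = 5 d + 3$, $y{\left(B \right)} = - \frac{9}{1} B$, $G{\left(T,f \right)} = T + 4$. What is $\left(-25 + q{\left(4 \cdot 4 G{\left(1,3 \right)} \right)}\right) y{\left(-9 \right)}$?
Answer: $30618$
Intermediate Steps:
$G{\left(T,f \right)} = 4 + T$
$y{\left(B \right)} = - 9 B$ ($y{\left(B \right)} = \left(-9\right) 1 B = - 9 B$)
$q{\left(d \right)} = 3 + 5 d$
$\left(-25 + q{\left(4 \cdot 4 G{\left(1,3 \right)} \right)}\right) y{\left(-9 \right)} = \left(-25 + \left(3 + 5 \cdot 4 \cdot 4 \left(4 + 1\right)\right)\right) \left(\left(-9\right) \left(-9\right)\right) = \left(-25 + \left(3 + 5 \cdot 16 \cdot 5\right)\right) 81 = \left(-25 + \left(3 + 5 \cdot 80\right)\right) 81 = \left(-25 + \left(3 + 400\right)\right) 81 = \left(-25 + 403\right) 81 = 378 \cdot 81 = 30618$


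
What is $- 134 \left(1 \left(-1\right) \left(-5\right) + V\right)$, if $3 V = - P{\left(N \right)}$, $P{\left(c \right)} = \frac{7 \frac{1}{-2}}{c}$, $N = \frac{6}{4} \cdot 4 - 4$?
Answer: $- \frac{4489}{6} \approx -748.17$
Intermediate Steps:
$N = 2$ ($N = 6 \cdot \frac{1}{4} \cdot 4 - 4 = \frac{3}{2} \cdot 4 - 4 = 6 - 4 = 2$)
$P{\left(c \right)} = - \frac{7}{2 c}$ ($P{\left(c \right)} = \frac{7 \left(- \frac{1}{2}\right)}{c} = - \frac{7}{2 c}$)
$V = \frac{7}{12}$ ($V = \frac{\left(-1\right) \left(- \frac{7}{2 \cdot 2}\right)}{3} = \frac{\left(-1\right) \left(\left(- \frac{7}{2}\right) \frac{1}{2}\right)}{3} = \frac{\left(-1\right) \left(- \frac{7}{4}\right)}{3} = \frac{1}{3} \cdot \frac{7}{4} = \frac{7}{12} \approx 0.58333$)
$- 134 \left(1 \left(-1\right) \left(-5\right) + V\right) = - 134 \left(1 \left(-1\right) \left(-5\right) + \frac{7}{12}\right) = - 134 \left(\left(-1\right) \left(-5\right) + \frac{7}{12}\right) = - 134 \left(5 + \frac{7}{12}\right) = \left(-134\right) \frac{67}{12} = - \frac{4489}{6}$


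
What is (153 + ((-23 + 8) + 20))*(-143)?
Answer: -22594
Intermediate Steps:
(153 + ((-23 + 8) + 20))*(-143) = (153 + (-15 + 20))*(-143) = (153 + 5)*(-143) = 158*(-143) = -22594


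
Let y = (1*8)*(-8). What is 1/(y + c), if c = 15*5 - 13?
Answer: -1/2 ≈ -0.50000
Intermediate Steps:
c = 62 (c = 75 - 13 = 62)
y = -64 (y = 8*(-8) = -64)
1/(y + c) = 1/(-64 + 62) = 1/(-2) = -1/2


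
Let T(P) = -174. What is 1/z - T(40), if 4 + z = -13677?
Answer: 2380493/13681 ≈ 174.00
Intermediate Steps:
z = -13681 (z = -4 - 13677 = -13681)
1/z - T(40) = 1/(-13681) - 1*(-174) = -1/13681 + 174 = 2380493/13681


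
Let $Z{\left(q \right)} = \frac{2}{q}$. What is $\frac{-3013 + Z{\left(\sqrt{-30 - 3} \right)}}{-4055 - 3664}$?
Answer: $\frac{3013}{7719} + \frac{2 i \sqrt{33}}{254727} \approx 0.39034 + 4.5104 \cdot 10^{-5} i$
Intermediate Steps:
$\frac{-3013 + Z{\left(\sqrt{-30 - 3} \right)}}{-4055 - 3664} = \frac{-3013 + \frac{2}{\sqrt{-30 - 3}}}{-4055 - 3664} = \frac{-3013 + \frac{2}{\sqrt{-33}}}{-7719} = \left(-3013 + \frac{2}{i \sqrt{33}}\right) \left(- \frac{1}{7719}\right) = \left(-3013 + 2 \left(- \frac{i \sqrt{33}}{33}\right)\right) \left(- \frac{1}{7719}\right) = \left(-3013 - \frac{2 i \sqrt{33}}{33}\right) \left(- \frac{1}{7719}\right) = \frac{3013}{7719} + \frac{2 i \sqrt{33}}{254727}$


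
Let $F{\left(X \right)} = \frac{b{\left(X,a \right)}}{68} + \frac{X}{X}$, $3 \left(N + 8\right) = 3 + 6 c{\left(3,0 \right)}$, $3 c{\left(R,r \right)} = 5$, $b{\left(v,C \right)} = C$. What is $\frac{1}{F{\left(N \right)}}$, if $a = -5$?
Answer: $\frac{68}{63} \approx 1.0794$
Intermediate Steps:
$c{\left(R,r \right)} = \frac{5}{3}$ ($c{\left(R,r \right)} = \frac{1}{3} \cdot 5 = \frac{5}{3}$)
$N = - \frac{11}{3}$ ($N = -8 + \frac{3 + 6 \cdot \frac{5}{3}}{3} = -8 + \frac{3 + 10}{3} = -8 + \frac{1}{3} \cdot 13 = -8 + \frac{13}{3} = - \frac{11}{3} \approx -3.6667$)
$F{\left(X \right)} = \frac{63}{68}$ ($F{\left(X \right)} = - \frac{5}{68} + \frac{X}{X} = \left(-5\right) \frac{1}{68} + 1 = - \frac{5}{68} + 1 = \frac{63}{68}$)
$\frac{1}{F{\left(N \right)}} = \frac{1}{\frac{63}{68}} = \frac{68}{63}$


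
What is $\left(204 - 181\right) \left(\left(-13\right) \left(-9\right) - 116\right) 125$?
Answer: $2875$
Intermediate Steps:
$\left(204 - 181\right) \left(\left(-13\right) \left(-9\right) - 116\right) 125 = 23 \left(117 - 116\right) 125 = 23 \cdot 1 \cdot 125 = 23 \cdot 125 = 2875$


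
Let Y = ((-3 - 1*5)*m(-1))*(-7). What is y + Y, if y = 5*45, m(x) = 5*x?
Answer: -55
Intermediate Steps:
y = 225
Y = -280 (Y = ((-3 - 1*5)*(5*(-1)))*(-7) = ((-3 - 5)*(-5))*(-7) = -8*(-5)*(-7) = 40*(-7) = -280)
y + Y = 225 - 280 = -55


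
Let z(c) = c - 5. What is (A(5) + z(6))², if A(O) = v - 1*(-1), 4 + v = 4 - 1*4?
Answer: 4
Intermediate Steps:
z(c) = -5 + c
v = -4 (v = -4 + (4 - 1*4) = -4 + (4 - 4) = -4 + 0 = -4)
A(O) = -3 (A(O) = -4 - 1*(-1) = -4 + 1 = -3)
(A(5) + z(6))² = (-3 + (-5 + 6))² = (-3 + 1)² = (-2)² = 4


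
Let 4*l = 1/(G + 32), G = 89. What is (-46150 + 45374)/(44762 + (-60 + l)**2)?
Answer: -181782656/11329030593 ≈ -0.016046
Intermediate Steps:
l = 1/484 (l = 1/(4*(89 + 32)) = (1/4)/121 = (1/4)*(1/121) = 1/484 ≈ 0.0020661)
(-46150 + 45374)/(44762 + (-60 + l)**2) = (-46150 + 45374)/(44762 + (-60 + 1/484)**2) = -776/(44762 + (-29039/484)**2) = -776/(44762 + 843263521/234256) = -776/11329030593/234256 = -776*234256/11329030593 = -181782656/11329030593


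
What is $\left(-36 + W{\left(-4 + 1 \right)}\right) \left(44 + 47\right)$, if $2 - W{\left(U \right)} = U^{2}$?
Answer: $-3913$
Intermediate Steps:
$W{\left(U \right)} = 2 - U^{2}$
$\left(-36 + W{\left(-4 + 1 \right)}\right) \left(44 + 47\right) = \left(-36 + \left(2 - \left(-4 + 1\right)^{2}\right)\right) \left(44 + 47\right) = \left(-36 + \left(2 - \left(-3\right)^{2}\right)\right) 91 = \left(-36 + \left(2 - 9\right)\right) 91 = \left(-36 - 7\right) 91 = \left(-43\right) 91 = -3913$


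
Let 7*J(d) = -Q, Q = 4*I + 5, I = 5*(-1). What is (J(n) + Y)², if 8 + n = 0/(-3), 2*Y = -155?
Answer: 1113025/196 ≈ 5678.7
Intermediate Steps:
I = -5
Q = -15 (Q = 4*(-5) + 5 = -20 + 5 = -15)
Y = -155/2 (Y = (½)*(-155) = -155/2 ≈ -77.500)
n = -8 (n = -8 + 0/(-3) = -8 + 0*(-⅓) = -8 + 0 = -8)
J(d) = 15/7 (J(d) = (-1*(-15))/7 = (⅐)*15 = 15/7)
(J(n) + Y)² = (15/7 - 155/2)² = (-1055/14)² = 1113025/196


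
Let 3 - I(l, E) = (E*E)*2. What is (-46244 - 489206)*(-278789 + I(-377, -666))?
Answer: 624280084100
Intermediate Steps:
I(l, E) = 3 - 2*E**2 (I(l, E) = 3 - E*E*2 = 3 - E**2*2 = 3 - 2*E**2)
(-46244 - 489206)*(-278789 + I(-377, -666)) = (-46244 - 489206)*(-278789 + (3 - 2*(-666)**2)) = -535450*(-278789 + (3 - 2*443556)) = -535450*(-278789 + (3 - 887112)) = -535450*(-278789 - 887109) = -535450*(-1165898) = 624280084100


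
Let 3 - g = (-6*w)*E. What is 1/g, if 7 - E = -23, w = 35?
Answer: 1/6303 ≈ 0.00015865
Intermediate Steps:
E = 30 (E = 7 - 1*(-23) = 7 + 23 = 30)
g = 6303 (g = 3 - (-6*35)*30 = 3 - (-210)*30 = 3 - 1*(-6300) = 3 + 6300 = 6303)
1/g = 1/6303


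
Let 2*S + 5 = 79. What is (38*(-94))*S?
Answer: -132164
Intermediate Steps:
S = 37 (S = -5/2 + (½)*79 = -5/2 + 79/2 = 37)
(38*(-94))*S = (38*(-94))*37 = -3572*37 = -132164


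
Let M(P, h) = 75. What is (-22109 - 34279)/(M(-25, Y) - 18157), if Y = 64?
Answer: 28194/9041 ≈ 3.1185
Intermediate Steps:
(-22109 - 34279)/(M(-25, Y) - 18157) = (-22109 - 34279)/(75 - 18157) = -56388/(-18082) = -56388*(-1/18082) = 28194/9041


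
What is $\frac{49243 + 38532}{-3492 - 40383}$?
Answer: $- \frac{3511}{1755} \approx -2.0006$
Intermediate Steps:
$\frac{49243 + 38532}{-3492 - 40383} = \frac{87775}{-43875} = 87775 \left(- \frac{1}{43875}\right) = - \frac{3511}{1755}$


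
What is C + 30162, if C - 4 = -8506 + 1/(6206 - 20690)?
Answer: 313723439/14484 ≈ 21660.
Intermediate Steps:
C = -123142969/14484 (C = 4 + (-8506 + 1/(6206 - 20690)) = 4 + (-8506 + 1/(-14484)) = 4 + (-8506 - 1/14484) = 4 - 123200905/14484 = -123142969/14484 ≈ -8502.0)
C + 30162 = -123142969/14484 + 30162 = 313723439/14484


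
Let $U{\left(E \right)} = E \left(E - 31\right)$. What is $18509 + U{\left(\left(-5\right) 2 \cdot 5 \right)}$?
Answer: $22559$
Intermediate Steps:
$U{\left(E \right)} = E \left(-31 + E\right)$
$18509 + U{\left(\left(-5\right) 2 \cdot 5 \right)} = 18509 + \left(-5\right) 2 \cdot 5 \left(-31 + \left(-5\right) 2 \cdot 5\right) = 18509 + \left(-10\right) 5 \left(-31 - 50\right) = 18509 - 50 \left(-31 - 50\right) = 18509 - -4050 = 18509 + 4050 = 22559$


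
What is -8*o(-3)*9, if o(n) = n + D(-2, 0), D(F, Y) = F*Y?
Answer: 216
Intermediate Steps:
o(n) = n (o(n) = n - 2*0 = n + 0 = n)
-8*o(-3)*9 = -8*(-3)*9 = 24*9 = 216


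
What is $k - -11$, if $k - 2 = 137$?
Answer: $150$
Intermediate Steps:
$k = 139$ ($k = 2 + 137 = 139$)
$k - -11 = 139 - -11 = 139 + 11 = 150$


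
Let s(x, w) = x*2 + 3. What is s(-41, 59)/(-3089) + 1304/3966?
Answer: 2170685/6125487 ≈ 0.35437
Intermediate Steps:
s(x, w) = 3 + 2*x (s(x, w) = 2*x + 3 = 3 + 2*x)
s(-41, 59)/(-3089) + 1304/3966 = (3 + 2*(-41))/(-3089) + 1304/3966 = (3 - 82)*(-1/3089) + 1304*(1/3966) = -79*(-1/3089) + 652/1983 = 79/3089 + 652/1983 = 2170685/6125487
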